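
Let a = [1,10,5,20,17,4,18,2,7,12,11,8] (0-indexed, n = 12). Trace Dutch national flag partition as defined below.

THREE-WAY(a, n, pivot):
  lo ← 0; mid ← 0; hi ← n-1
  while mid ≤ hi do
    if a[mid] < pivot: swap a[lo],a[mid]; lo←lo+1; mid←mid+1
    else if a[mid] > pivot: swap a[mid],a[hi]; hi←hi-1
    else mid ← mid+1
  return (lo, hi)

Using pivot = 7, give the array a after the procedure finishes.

lo=0 mid=0 hi=11
1<7: swap(0,0), lo=1 mid=1 ⇒ [1,10,5,20,17,4,18,2,7,12,11,8]
10>7: swap(1,11), hi=10 ⇒ [1,8,5,20,17,4,18,2,7,12,11,10]
8>7: swap(1,10), hi=9 ⇒ [1,11,5,20,17,4,18,2,7,12,8,10]
11>7: swap(1,9), hi=8 ⇒ [1,12,5,20,17,4,18,2,7,11,8,10]
12>7: swap(1,8), hi=7 ⇒ [1,7,5,20,17,4,18,2,12,11,8,10]
7=7: mid=2
5<7: swap(1,2), lo=2 mid=3 ⇒ [1,5,7,20,17,4,18,2,12,11,8,10]
20>7: swap(3,7), hi=6 ⇒ [1,5,7,2,17,4,18,20,12,11,8,10]
2<7: swap(2,3), lo=3 mid=4 ⇒ [1,5,2,7,17,4,18,20,12,11,8,10]
17>7: swap(4,6), hi=5 ⇒ [1,5,2,7,18,4,17,20,12,11,8,10]
18>7: swap(4,5), hi=4 ⇒ [1,5,2,7,4,18,17,20,12,11,8,10]
4<7: swap(3,4), lo=4 mid=5 ⇒ [1,5,2,4,7,18,17,20,12,11,8,10]
done. lo=4 hi=4; a=[1,5,2,4,7,18,17,20,12,11,8,10]

[1,5,2,4,7,18,17,20,12,11,8,10]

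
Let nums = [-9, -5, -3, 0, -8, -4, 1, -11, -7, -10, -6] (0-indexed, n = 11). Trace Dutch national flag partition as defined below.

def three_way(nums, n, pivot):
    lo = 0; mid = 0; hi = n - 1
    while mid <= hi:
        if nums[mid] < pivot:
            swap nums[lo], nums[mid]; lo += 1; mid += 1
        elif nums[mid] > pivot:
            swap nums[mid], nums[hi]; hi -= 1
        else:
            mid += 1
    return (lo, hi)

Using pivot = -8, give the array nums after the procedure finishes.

[-9, -10, -11, -8, -4, 1, 0, -7, -3, -6, -5]

pivot = -8; lo=0, mid=0, hi=10
nums[mid]=-9<-8: swap nums[0],nums[0]; lo=1,mid=1 → [-9, -5, -3, 0, -8, -4, 1, -11, -7, -10, -6]
nums[mid]=-5>-8: swap nums[1],nums[10]; hi=9 → [-9, -6, -3, 0, -8, -4, 1, -11, -7, -10, -5]
nums[mid]=-6>-8: swap nums[1],nums[9]; hi=8 → [-9, -10, -3, 0, -8, -4, 1, -11, -7, -6, -5]
nums[mid]=-10<-8: swap nums[1],nums[1]; lo=2,mid=2 → [-9, -10, -3, 0, -8, -4, 1, -11, -7, -6, -5]
nums[mid]=-3>-8: swap nums[2],nums[8]; hi=7 → [-9, -10, -7, 0, -8, -4, 1, -11, -3, -6, -5]
nums[mid]=-7>-8: swap nums[2],nums[7]; hi=6 → [-9, -10, -11, 0, -8, -4, 1, -7, -3, -6, -5]
nums[mid]=-11<-8: swap nums[2],nums[2]; lo=3,mid=3 → [-9, -10, -11, 0, -8, -4, 1, -7, -3, -6, -5]
nums[mid]=0>-8: swap nums[3],nums[6]; hi=5 → [-9, -10, -11, 1, -8, -4, 0, -7, -3, -6, -5]
nums[mid]=1>-8: swap nums[3],nums[5]; hi=4 → [-9, -10, -11, -4, -8, 1, 0, -7, -3, -6, -5]
nums[mid]=-4>-8: swap nums[3],nums[4]; hi=3 → [-9, -10, -11, -8, -4, 1, 0, -7, -3, -6, -5]
nums[mid]=-8=-8: mid=4
end: lo=3, hi=3; nums = [-9, -10, -11, -8, -4, 1, 0, -7, -3, -6, -5]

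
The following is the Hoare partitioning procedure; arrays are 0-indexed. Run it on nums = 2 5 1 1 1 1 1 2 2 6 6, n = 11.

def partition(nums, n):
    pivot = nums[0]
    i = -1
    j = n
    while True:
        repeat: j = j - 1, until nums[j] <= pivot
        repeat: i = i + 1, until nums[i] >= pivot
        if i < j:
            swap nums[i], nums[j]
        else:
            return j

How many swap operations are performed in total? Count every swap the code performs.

2

pivot = nums[0] = 2; i = -1, j = 11
j→8 (nums[8]=2≤2), i→0 (nums[0]=2≥2); i<j, swap → 2 5 1 1 1 1 1 2 2 6 6
j→7 (nums[7]=2≤2), i→1 (nums[1]=5≥2); i<j, swap → 2 2 1 1 1 1 1 5 2 6 6
j→6, i→7; i≥j, return j=6. nums = 2 2 1 1 1 1 1 5 2 6 6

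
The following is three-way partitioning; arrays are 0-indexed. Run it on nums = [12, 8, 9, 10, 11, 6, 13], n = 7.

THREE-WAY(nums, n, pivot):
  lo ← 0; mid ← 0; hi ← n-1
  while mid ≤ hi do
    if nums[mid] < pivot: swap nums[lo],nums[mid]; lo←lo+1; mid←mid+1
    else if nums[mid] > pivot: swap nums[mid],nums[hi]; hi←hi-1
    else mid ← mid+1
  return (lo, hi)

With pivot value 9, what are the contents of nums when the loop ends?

lo=0 mid=0 hi=6
12>9: swap(0,6), hi=5 ⇒ [13, 8, 9, 10, 11, 6, 12]
13>9: swap(0,5), hi=4 ⇒ [6, 8, 9, 10, 11, 13, 12]
6<9: swap(0,0), lo=1 mid=1 ⇒ [6, 8, 9, 10, 11, 13, 12]
8<9: swap(1,1), lo=2 mid=2 ⇒ [6, 8, 9, 10, 11, 13, 12]
9=9: mid=3
10>9: swap(3,4), hi=3 ⇒ [6, 8, 9, 11, 10, 13, 12]
11>9: swap(3,3), hi=2 ⇒ [6, 8, 9, 11, 10, 13, 12]
done. lo=2 hi=2; nums=[6, 8, 9, 11, 10, 13, 12]

[6, 8, 9, 11, 10, 13, 12]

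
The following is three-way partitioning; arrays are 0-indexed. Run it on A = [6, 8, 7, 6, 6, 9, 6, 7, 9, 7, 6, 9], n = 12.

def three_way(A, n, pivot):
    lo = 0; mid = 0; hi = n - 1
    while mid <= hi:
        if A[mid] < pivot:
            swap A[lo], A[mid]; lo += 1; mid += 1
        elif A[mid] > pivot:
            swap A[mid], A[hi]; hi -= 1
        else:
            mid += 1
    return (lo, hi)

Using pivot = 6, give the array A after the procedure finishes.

[6, 6, 6, 6, 6, 9, 7, 9, 7, 7, 9, 8]

lo=0 mid=0 hi=11
6=6: mid=1
8>6: swap(1,11), hi=10 ⇒ [6, 9, 7, 6, 6, 9, 6, 7, 9, 7, 6, 8]
9>6: swap(1,10), hi=9 ⇒ [6, 6, 7, 6, 6, 9, 6, 7, 9, 7, 9, 8]
6=6: mid=2
7>6: swap(2,9), hi=8 ⇒ [6, 6, 7, 6, 6, 9, 6, 7, 9, 7, 9, 8]
7>6: swap(2,8), hi=7 ⇒ [6, 6, 9, 6, 6, 9, 6, 7, 7, 7, 9, 8]
9>6: swap(2,7), hi=6 ⇒ [6, 6, 7, 6, 6, 9, 6, 9, 7, 7, 9, 8]
7>6: swap(2,6), hi=5 ⇒ [6, 6, 6, 6, 6, 9, 7, 9, 7, 7, 9, 8]
6=6: mid=3
6=6: mid=4
6=6: mid=5
9>6: swap(5,5), hi=4 ⇒ [6, 6, 6, 6, 6, 9, 7, 9, 7, 7, 9, 8]
done. lo=0 hi=4; A=[6, 6, 6, 6, 6, 9, 7, 9, 7, 7, 9, 8]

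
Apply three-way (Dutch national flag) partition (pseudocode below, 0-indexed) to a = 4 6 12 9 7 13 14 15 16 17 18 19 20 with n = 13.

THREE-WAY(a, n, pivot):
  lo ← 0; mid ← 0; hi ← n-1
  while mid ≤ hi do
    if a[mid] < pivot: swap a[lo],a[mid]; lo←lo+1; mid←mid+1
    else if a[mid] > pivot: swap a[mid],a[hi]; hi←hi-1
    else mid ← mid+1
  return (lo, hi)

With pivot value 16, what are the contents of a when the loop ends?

lo=0 mid=0 hi=12
4<16: swap(0,0), lo=1 mid=1 ⇒ 4 6 12 9 7 13 14 15 16 17 18 19 20
6<16: swap(1,1), lo=2 mid=2 ⇒ 4 6 12 9 7 13 14 15 16 17 18 19 20
12<16: swap(2,2), lo=3 mid=3 ⇒ 4 6 12 9 7 13 14 15 16 17 18 19 20
9<16: swap(3,3), lo=4 mid=4 ⇒ 4 6 12 9 7 13 14 15 16 17 18 19 20
7<16: swap(4,4), lo=5 mid=5 ⇒ 4 6 12 9 7 13 14 15 16 17 18 19 20
13<16: swap(5,5), lo=6 mid=6 ⇒ 4 6 12 9 7 13 14 15 16 17 18 19 20
14<16: swap(6,6), lo=7 mid=7 ⇒ 4 6 12 9 7 13 14 15 16 17 18 19 20
15<16: swap(7,7), lo=8 mid=8 ⇒ 4 6 12 9 7 13 14 15 16 17 18 19 20
16=16: mid=9
17>16: swap(9,12), hi=11 ⇒ 4 6 12 9 7 13 14 15 16 20 18 19 17
20>16: swap(9,11), hi=10 ⇒ 4 6 12 9 7 13 14 15 16 19 18 20 17
19>16: swap(9,10), hi=9 ⇒ 4 6 12 9 7 13 14 15 16 18 19 20 17
18>16: swap(9,9), hi=8 ⇒ 4 6 12 9 7 13 14 15 16 18 19 20 17
done. lo=8 hi=8; a=4 6 12 9 7 13 14 15 16 18 19 20 17

4 6 12 9 7 13 14 15 16 18 19 20 17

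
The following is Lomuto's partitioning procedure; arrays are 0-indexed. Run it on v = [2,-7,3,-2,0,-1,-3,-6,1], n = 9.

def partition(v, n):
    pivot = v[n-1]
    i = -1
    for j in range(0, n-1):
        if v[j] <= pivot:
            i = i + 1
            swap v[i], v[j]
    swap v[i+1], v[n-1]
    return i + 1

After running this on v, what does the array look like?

[-7,-2,0,-1,-3,-6,1,2,3]

pivot=1, i=-1
j=0: 2>1, skip
j=1: -7≤1, i=0, swap(0,1) ⇒ [-7,2,3,-2,0,-1,-3,-6,1]
j=2: 3>1, skip
j=3: -2≤1, i=1, swap(1,3) ⇒ [-7,-2,3,2,0,-1,-3,-6,1]
j=4: 0≤1, i=2, swap(2,4) ⇒ [-7,-2,0,2,3,-1,-3,-6,1]
j=5: -1≤1, i=3, swap(3,5) ⇒ [-7,-2,0,-1,3,2,-3,-6,1]
j=6: -3≤1, i=4, swap(4,6) ⇒ [-7,-2,0,-1,-3,2,3,-6,1]
j=7: -6≤1, i=5, swap(5,7) ⇒ [-7,-2,0,-1,-3,-6,3,2,1]
swap(6,8) ⇒ [-7,-2,0,-1,-3,-6,1,2,3]; return 6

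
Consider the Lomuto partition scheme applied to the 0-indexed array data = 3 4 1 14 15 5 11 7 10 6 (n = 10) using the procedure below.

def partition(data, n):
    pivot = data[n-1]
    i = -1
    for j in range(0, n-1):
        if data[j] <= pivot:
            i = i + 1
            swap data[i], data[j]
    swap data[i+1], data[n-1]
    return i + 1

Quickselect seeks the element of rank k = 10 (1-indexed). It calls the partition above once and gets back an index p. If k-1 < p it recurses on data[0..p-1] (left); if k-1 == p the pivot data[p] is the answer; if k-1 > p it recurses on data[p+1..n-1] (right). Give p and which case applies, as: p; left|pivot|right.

pivot=6, i=-1
j=0: 3≤6, i=0, swap(0,0) ⇒ 3 4 1 14 15 5 11 7 10 6
j=1: 4≤6, i=1, swap(1,1) ⇒ 3 4 1 14 15 5 11 7 10 6
j=2: 1≤6, i=2, swap(2,2) ⇒ 3 4 1 14 15 5 11 7 10 6
j=3: 14>6, skip
j=4: 15>6, skip
j=5: 5≤6, i=3, swap(3,5) ⇒ 3 4 1 5 15 14 11 7 10 6
j=6: 11>6, skip
j=7: 7>6, skip
j=8: 10>6, skip
swap(4,9) ⇒ 3 4 1 5 6 14 11 7 10 15; return 4
p = 4; k-1 = 9 > 4 ⇒ right

4; right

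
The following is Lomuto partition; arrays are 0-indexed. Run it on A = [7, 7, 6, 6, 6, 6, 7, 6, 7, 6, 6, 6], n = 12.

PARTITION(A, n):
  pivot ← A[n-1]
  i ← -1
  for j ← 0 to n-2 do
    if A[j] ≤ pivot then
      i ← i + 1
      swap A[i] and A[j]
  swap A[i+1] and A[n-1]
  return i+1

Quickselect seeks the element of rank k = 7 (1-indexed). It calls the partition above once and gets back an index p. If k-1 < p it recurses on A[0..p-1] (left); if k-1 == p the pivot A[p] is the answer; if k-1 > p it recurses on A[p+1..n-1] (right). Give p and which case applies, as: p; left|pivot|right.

pivot=6, i=-1
j=0: 7>6, skip
j=1: 7>6, skip
j=2: 6≤6, i=0, swap(0,2) ⇒ [6, 7, 7, 6, 6, 6, 7, 6, 7, 6, 6, 6]
j=3: 6≤6, i=1, swap(1,3) ⇒ [6, 6, 7, 7, 6, 6, 7, 6, 7, 6, 6, 6]
j=4: 6≤6, i=2, swap(2,4) ⇒ [6, 6, 6, 7, 7, 6, 7, 6, 7, 6, 6, 6]
j=5: 6≤6, i=3, swap(3,5) ⇒ [6, 6, 6, 6, 7, 7, 7, 6, 7, 6, 6, 6]
j=6: 7>6, skip
j=7: 6≤6, i=4, swap(4,7) ⇒ [6, 6, 6, 6, 6, 7, 7, 7, 7, 6, 6, 6]
j=8: 7>6, skip
j=9: 6≤6, i=5, swap(5,9) ⇒ [6, 6, 6, 6, 6, 6, 7, 7, 7, 7, 6, 6]
j=10: 6≤6, i=6, swap(6,10) ⇒ [6, 6, 6, 6, 6, 6, 6, 7, 7, 7, 7, 6]
swap(7,11) ⇒ [6, 6, 6, 6, 6, 6, 6, 6, 7, 7, 7, 7]; return 7
p = 7; k-1 = 6 < 7 ⇒ left

7; left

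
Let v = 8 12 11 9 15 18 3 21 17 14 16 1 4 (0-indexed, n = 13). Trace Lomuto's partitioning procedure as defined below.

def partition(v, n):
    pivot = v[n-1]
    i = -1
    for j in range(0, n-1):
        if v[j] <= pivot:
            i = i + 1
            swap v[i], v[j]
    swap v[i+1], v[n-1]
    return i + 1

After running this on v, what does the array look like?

pivot=4, i=-1
j=0: 8>4, skip
j=1: 12>4, skip
j=2: 11>4, skip
j=3: 9>4, skip
j=4: 15>4, skip
j=5: 18>4, skip
j=6: 3≤4, i=0, swap(0,6) ⇒ 3 12 11 9 15 18 8 21 17 14 16 1 4
j=7: 21>4, skip
j=8: 17>4, skip
j=9: 14>4, skip
j=10: 16>4, skip
j=11: 1≤4, i=1, swap(1,11) ⇒ 3 1 11 9 15 18 8 21 17 14 16 12 4
swap(2,12) ⇒ 3 1 4 9 15 18 8 21 17 14 16 12 11; return 2

3 1 4 9 15 18 8 21 17 14 16 12 11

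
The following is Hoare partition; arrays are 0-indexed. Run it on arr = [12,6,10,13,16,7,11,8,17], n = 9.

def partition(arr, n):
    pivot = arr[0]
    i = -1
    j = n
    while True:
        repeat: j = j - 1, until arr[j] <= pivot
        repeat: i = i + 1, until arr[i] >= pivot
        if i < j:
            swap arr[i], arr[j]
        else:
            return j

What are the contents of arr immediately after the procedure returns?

[8,6,10,11,7,16,13,12,17]

pivot=12
j stops at 7 (8), i stops at 0 (12); swap ⇒ [8,6,10,13,16,7,11,12,17]
j stops at 6 (11), i stops at 3 (13); swap ⇒ [8,6,10,11,16,7,13,12,17]
j stops at 5 (7), i stops at 4 (16); swap ⇒ [8,6,10,11,7,16,13,12,17]
j stops at 4, i stops at 5; i≥j ⇒ return 4. arr=[8,6,10,11,7,16,13,12,17]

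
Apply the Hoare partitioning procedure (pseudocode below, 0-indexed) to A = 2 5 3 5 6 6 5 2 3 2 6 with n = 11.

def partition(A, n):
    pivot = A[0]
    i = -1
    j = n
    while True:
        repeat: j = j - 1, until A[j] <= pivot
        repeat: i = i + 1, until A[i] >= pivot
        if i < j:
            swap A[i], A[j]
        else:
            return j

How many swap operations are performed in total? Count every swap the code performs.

2

pivot=2
j stops at 9 (2), i stops at 0 (2); swap ⇒ 2 5 3 5 6 6 5 2 3 2 6
j stops at 7 (2), i stops at 1 (5); swap ⇒ 2 2 3 5 6 6 5 5 3 2 6
j stops at 1, i stops at 2; i≥j ⇒ return 1. A=2 2 3 5 6 6 5 5 3 2 6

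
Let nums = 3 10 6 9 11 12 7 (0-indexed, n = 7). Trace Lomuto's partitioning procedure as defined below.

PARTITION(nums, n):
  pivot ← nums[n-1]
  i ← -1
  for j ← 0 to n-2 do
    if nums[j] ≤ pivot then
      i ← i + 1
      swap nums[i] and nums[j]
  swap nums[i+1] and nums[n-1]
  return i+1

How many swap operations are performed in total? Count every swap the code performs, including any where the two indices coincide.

pivot=7, i=-1
j=0: 3≤7, i=0, swap(0,0) ⇒ 3 10 6 9 11 12 7
j=1: 10>7, skip
j=2: 6≤7, i=1, swap(1,2) ⇒ 3 6 10 9 11 12 7
j=3: 9>7, skip
j=4: 11>7, skip
j=5: 12>7, skip
swap(2,6) ⇒ 3 6 7 9 11 12 10; return 2

3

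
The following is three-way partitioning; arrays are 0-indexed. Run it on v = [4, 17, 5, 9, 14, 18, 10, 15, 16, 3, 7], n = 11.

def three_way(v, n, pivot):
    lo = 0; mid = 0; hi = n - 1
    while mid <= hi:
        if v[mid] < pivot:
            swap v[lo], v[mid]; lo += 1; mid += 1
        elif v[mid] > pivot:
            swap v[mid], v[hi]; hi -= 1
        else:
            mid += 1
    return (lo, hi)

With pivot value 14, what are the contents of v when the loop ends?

[4, 7, 5, 9, 3, 10, 14, 16, 15, 18, 17]

lo=0 mid=0 hi=10
4<14: swap(0,0), lo=1 mid=1 ⇒ [4, 17, 5, 9, 14, 18, 10, 15, 16, 3, 7]
17>14: swap(1,10), hi=9 ⇒ [4, 7, 5, 9, 14, 18, 10, 15, 16, 3, 17]
7<14: swap(1,1), lo=2 mid=2 ⇒ [4, 7, 5, 9, 14, 18, 10, 15, 16, 3, 17]
5<14: swap(2,2), lo=3 mid=3 ⇒ [4, 7, 5, 9, 14, 18, 10, 15, 16, 3, 17]
9<14: swap(3,3), lo=4 mid=4 ⇒ [4, 7, 5, 9, 14, 18, 10, 15, 16, 3, 17]
14=14: mid=5
18>14: swap(5,9), hi=8 ⇒ [4, 7, 5, 9, 14, 3, 10, 15, 16, 18, 17]
3<14: swap(4,5), lo=5 mid=6 ⇒ [4, 7, 5, 9, 3, 14, 10, 15, 16, 18, 17]
10<14: swap(5,6), lo=6 mid=7 ⇒ [4, 7, 5, 9, 3, 10, 14, 15, 16, 18, 17]
15>14: swap(7,8), hi=7 ⇒ [4, 7, 5, 9, 3, 10, 14, 16, 15, 18, 17]
16>14: swap(7,7), hi=6 ⇒ [4, 7, 5, 9, 3, 10, 14, 16, 15, 18, 17]
done. lo=6 hi=6; v=[4, 7, 5, 9, 3, 10, 14, 16, 15, 18, 17]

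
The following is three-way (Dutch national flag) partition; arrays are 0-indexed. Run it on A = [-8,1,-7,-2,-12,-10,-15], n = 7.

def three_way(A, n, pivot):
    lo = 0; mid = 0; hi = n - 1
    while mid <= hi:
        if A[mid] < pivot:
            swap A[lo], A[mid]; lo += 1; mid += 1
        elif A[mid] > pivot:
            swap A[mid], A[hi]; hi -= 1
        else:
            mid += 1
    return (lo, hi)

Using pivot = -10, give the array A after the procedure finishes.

pivot = -10; lo=0, mid=0, hi=6
A[mid]=-8>-10: swap A[0],A[6]; hi=5 → [-15,1,-7,-2,-12,-10,-8]
A[mid]=-15<-10: swap A[0],A[0]; lo=1,mid=1 → [-15,1,-7,-2,-12,-10,-8]
A[mid]=1>-10: swap A[1],A[5]; hi=4 → [-15,-10,-7,-2,-12,1,-8]
A[mid]=-10=-10: mid=2
A[mid]=-7>-10: swap A[2],A[4]; hi=3 → [-15,-10,-12,-2,-7,1,-8]
A[mid]=-12<-10: swap A[1],A[2]; lo=2,mid=3 → [-15,-12,-10,-2,-7,1,-8]
A[mid]=-2>-10: swap A[3],A[3]; hi=2 → [-15,-12,-10,-2,-7,1,-8]
end: lo=2, hi=2; A = [-15,-12,-10,-2,-7,1,-8]

[-15,-12,-10,-2,-7,1,-8]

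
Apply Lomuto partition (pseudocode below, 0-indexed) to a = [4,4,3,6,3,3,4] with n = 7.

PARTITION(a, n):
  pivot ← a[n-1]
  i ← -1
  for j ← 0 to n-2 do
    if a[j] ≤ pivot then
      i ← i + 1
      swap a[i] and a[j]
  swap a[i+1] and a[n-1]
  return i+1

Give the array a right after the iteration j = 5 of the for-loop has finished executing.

[4,4,3,3,3,6,4]

pivot=4, i=-1
j=0: 4≤4, i=0, swap(0,0) ⇒ [4,4,3,6,3,3,4]
j=1: 4≤4, i=1, swap(1,1) ⇒ [4,4,3,6,3,3,4]
j=2: 3≤4, i=2, swap(2,2) ⇒ [4,4,3,6,3,3,4]
j=3: 6>4, skip
j=4: 3≤4, i=3, swap(3,4) ⇒ [4,4,3,3,6,3,4]
j=5: 3≤4, i=4, swap(4,5) ⇒ [4,4,3,3,3,6,4]
(after j=5) a = [4,4,3,3,3,6,4]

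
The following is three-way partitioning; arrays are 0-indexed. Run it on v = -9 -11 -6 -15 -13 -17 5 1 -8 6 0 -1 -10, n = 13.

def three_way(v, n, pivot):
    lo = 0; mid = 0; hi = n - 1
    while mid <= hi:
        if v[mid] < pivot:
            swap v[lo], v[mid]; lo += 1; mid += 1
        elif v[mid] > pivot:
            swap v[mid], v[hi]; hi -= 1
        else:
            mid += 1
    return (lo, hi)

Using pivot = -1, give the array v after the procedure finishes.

pivot = -1; lo=0, mid=0, hi=12
v[mid]=-9<-1: swap v[0],v[0]; lo=1,mid=1 → -9 -11 -6 -15 -13 -17 5 1 -8 6 0 -1 -10
v[mid]=-11<-1: swap v[1],v[1]; lo=2,mid=2 → -9 -11 -6 -15 -13 -17 5 1 -8 6 0 -1 -10
v[mid]=-6<-1: swap v[2],v[2]; lo=3,mid=3 → -9 -11 -6 -15 -13 -17 5 1 -8 6 0 -1 -10
v[mid]=-15<-1: swap v[3],v[3]; lo=4,mid=4 → -9 -11 -6 -15 -13 -17 5 1 -8 6 0 -1 -10
v[mid]=-13<-1: swap v[4],v[4]; lo=5,mid=5 → -9 -11 -6 -15 -13 -17 5 1 -8 6 0 -1 -10
v[mid]=-17<-1: swap v[5],v[5]; lo=6,mid=6 → -9 -11 -6 -15 -13 -17 5 1 -8 6 0 -1 -10
v[mid]=5>-1: swap v[6],v[12]; hi=11 → -9 -11 -6 -15 -13 -17 -10 1 -8 6 0 -1 5
v[mid]=-10<-1: swap v[6],v[6]; lo=7,mid=7 → -9 -11 -6 -15 -13 -17 -10 1 -8 6 0 -1 5
v[mid]=1>-1: swap v[7],v[11]; hi=10 → -9 -11 -6 -15 -13 -17 -10 -1 -8 6 0 1 5
v[mid]=-1=-1: mid=8
v[mid]=-8<-1: swap v[7],v[8]; lo=8,mid=9 → -9 -11 -6 -15 -13 -17 -10 -8 -1 6 0 1 5
v[mid]=6>-1: swap v[9],v[10]; hi=9 → -9 -11 -6 -15 -13 -17 -10 -8 -1 0 6 1 5
v[mid]=0>-1: swap v[9],v[9]; hi=8 → -9 -11 -6 -15 -13 -17 -10 -8 -1 0 6 1 5
end: lo=8, hi=8; v = -9 -11 -6 -15 -13 -17 -10 -8 -1 0 6 1 5

-9 -11 -6 -15 -13 -17 -10 -8 -1 0 6 1 5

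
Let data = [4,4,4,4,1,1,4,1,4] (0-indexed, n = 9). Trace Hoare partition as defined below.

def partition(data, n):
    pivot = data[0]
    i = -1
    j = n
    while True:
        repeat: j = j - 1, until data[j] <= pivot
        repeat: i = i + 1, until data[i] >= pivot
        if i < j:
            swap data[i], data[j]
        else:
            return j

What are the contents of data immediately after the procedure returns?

pivot = data[0] = 4; i = -1, j = 9
j→8 (data[8]=4≤4), i→0 (data[0]=4≥4); i<j, swap → [4,4,4,4,1,1,4,1,4]
j→7 (data[7]=1≤4), i→1 (data[1]=4≥4); i<j, swap → [4,1,4,4,1,1,4,4,4]
j→6 (data[6]=4≤4), i→2 (data[2]=4≥4); i<j, swap → [4,1,4,4,1,1,4,4,4]
j→5 (data[5]=1≤4), i→3 (data[3]=4≥4); i<j, swap → [4,1,4,1,1,4,4,4,4]
j→4, i→5; i≥j, return j=4. data = [4,1,4,1,1,4,4,4,4]

[4,1,4,1,1,4,4,4,4]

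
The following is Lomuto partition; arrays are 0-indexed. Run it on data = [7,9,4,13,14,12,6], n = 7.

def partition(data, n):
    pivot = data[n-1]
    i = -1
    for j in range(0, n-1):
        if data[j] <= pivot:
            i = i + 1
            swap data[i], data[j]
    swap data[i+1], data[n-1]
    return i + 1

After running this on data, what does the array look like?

pivot = data[6] = 6; i = -1
j=0: data[0]=7 > 6 → no swap
j=1: data[1]=9 > 6 → no swap
j=2: data[2]=4 ≤ 6 → i=0, swap data[0],data[2] → [4,9,7,13,14,12,6]
j=3: data[3]=13 > 6 → no swap
j=4: data[4]=14 > 6 → no swap
j=5: data[5]=12 > 6 → no swap
final swap data[1],data[6] → [4,6,7,13,14,12,9]; return 1

[4,6,7,13,14,12,9]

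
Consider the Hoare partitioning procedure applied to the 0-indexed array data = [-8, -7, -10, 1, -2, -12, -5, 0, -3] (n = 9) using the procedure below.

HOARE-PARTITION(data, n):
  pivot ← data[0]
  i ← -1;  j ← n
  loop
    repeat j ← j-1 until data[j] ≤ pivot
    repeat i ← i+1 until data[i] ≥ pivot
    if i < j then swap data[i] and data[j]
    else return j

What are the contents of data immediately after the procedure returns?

pivot=-8
j stops at 5 (-12), i stops at 0 (-8); swap ⇒ [-12, -7, -10, 1, -2, -8, -5, 0, -3]
j stops at 2 (-10), i stops at 1 (-7); swap ⇒ [-12, -10, -7, 1, -2, -8, -5, 0, -3]
j stops at 1, i stops at 2; i≥j ⇒ return 1. data=[-12, -10, -7, 1, -2, -8, -5, 0, -3]

[-12, -10, -7, 1, -2, -8, -5, 0, -3]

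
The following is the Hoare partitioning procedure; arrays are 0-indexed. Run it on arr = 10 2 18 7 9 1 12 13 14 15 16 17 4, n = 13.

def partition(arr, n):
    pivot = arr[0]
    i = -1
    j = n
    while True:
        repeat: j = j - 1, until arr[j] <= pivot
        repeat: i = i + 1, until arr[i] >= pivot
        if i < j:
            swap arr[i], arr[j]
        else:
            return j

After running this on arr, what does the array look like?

4 2 1 7 9 18 12 13 14 15 16 17 10

pivot=10
j stops at 12 (4), i stops at 0 (10); swap ⇒ 4 2 18 7 9 1 12 13 14 15 16 17 10
j stops at 5 (1), i stops at 2 (18); swap ⇒ 4 2 1 7 9 18 12 13 14 15 16 17 10
j stops at 4, i stops at 5; i≥j ⇒ return 4. arr=4 2 1 7 9 18 12 13 14 15 16 17 10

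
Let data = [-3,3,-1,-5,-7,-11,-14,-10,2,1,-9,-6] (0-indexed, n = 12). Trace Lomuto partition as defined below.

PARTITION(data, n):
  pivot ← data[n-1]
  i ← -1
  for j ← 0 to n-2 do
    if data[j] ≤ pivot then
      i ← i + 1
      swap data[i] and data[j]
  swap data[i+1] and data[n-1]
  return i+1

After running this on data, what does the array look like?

pivot = data[11] = -6; i = -1
j=0: data[0]=-3 > -6 → no swap
j=1: data[1]=3 > -6 → no swap
j=2: data[2]=-1 > -6 → no swap
j=3: data[3]=-5 > -6 → no swap
j=4: data[4]=-7 ≤ -6 → i=0, swap data[0],data[4] → [-7,3,-1,-5,-3,-11,-14,-10,2,1,-9,-6]
j=5: data[5]=-11 ≤ -6 → i=1, swap data[1],data[5] → [-7,-11,-1,-5,-3,3,-14,-10,2,1,-9,-6]
j=6: data[6]=-14 ≤ -6 → i=2, swap data[2],data[6] → [-7,-11,-14,-5,-3,3,-1,-10,2,1,-9,-6]
j=7: data[7]=-10 ≤ -6 → i=3, swap data[3],data[7] → [-7,-11,-14,-10,-3,3,-1,-5,2,1,-9,-6]
j=8: data[8]=2 > -6 → no swap
j=9: data[9]=1 > -6 → no swap
j=10: data[10]=-9 ≤ -6 → i=4, swap data[4],data[10] → [-7,-11,-14,-10,-9,3,-1,-5,2,1,-3,-6]
final swap data[5],data[11] → [-7,-11,-14,-10,-9,-6,-1,-5,2,1,-3,3]; return 5

[-7,-11,-14,-10,-9,-6,-1,-5,2,1,-3,3]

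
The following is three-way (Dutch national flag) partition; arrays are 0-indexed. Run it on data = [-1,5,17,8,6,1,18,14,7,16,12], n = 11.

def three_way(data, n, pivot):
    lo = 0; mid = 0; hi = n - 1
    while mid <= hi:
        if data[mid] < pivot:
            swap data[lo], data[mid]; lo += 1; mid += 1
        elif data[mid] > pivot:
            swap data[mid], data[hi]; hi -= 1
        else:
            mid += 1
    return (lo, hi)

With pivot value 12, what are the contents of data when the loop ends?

lo=0 mid=0 hi=10
-1<12: swap(0,0), lo=1 mid=1 ⇒ [-1,5,17,8,6,1,18,14,7,16,12]
5<12: swap(1,1), lo=2 mid=2 ⇒ [-1,5,17,8,6,1,18,14,7,16,12]
17>12: swap(2,10), hi=9 ⇒ [-1,5,12,8,6,1,18,14,7,16,17]
12=12: mid=3
8<12: swap(2,3), lo=3 mid=4 ⇒ [-1,5,8,12,6,1,18,14,7,16,17]
6<12: swap(3,4), lo=4 mid=5 ⇒ [-1,5,8,6,12,1,18,14,7,16,17]
1<12: swap(4,5), lo=5 mid=6 ⇒ [-1,5,8,6,1,12,18,14,7,16,17]
18>12: swap(6,9), hi=8 ⇒ [-1,5,8,6,1,12,16,14,7,18,17]
16>12: swap(6,8), hi=7 ⇒ [-1,5,8,6,1,12,7,14,16,18,17]
7<12: swap(5,6), lo=6 mid=7 ⇒ [-1,5,8,6,1,7,12,14,16,18,17]
14>12: swap(7,7), hi=6 ⇒ [-1,5,8,6,1,7,12,14,16,18,17]
done. lo=6 hi=6; data=[-1,5,8,6,1,7,12,14,16,18,17]

[-1,5,8,6,1,7,12,14,16,18,17]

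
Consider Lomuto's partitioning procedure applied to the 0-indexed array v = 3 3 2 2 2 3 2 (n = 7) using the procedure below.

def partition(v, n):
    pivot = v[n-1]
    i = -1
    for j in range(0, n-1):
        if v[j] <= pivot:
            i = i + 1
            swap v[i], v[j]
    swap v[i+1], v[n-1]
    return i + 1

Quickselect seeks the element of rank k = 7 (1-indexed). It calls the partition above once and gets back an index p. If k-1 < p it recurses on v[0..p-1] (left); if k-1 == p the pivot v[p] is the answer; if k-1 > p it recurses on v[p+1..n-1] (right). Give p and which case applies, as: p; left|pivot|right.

pivot=2, i=-1
j=0: 3>2, skip
j=1: 3>2, skip
j=2: 2≤2, i=0, swap(0,2) ⇒ 2 3 3 2 2 3 2
j=3: 2≤2, i=1, swap(1,3) ⇒ 2 2 3 3 2 3 2
j=4: 2≤2, i=2, swap(2,4) ⇒ 2 2 2 3 3 3 2
j=5: 3>2, skip
swap(3,6) ⇒ 2 2 2 2 3 3 3; return 3
p = 3; k-1 = 6 > 3 ⇒ right

3; right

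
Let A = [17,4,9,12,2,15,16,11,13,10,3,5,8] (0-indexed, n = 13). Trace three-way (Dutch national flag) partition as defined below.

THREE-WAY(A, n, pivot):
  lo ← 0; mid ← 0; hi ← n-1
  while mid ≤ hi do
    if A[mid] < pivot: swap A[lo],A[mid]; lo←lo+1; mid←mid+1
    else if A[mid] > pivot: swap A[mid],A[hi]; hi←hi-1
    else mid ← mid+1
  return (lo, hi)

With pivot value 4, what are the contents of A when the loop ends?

[3,2,4,12,15,16,11,13,10,9,5,8,17]

lo=0 mid=0 hi=12
17>4: swap(0,12), hi=11 ⇒ [8,4,9,12,2,15,16,11,13,10,3,5,17]
8>4: swap(0,11), hi=10 ⇒ [5,4,9,12,2,15,16,11,13,10,3,8,17]
5>4: swap(0,10), hi=9 ⇒ [3,4,9,12,2,15,16,11,13,10,5,8,17]
3<4: swap(0,0), lo=1 mid=1 ⇒ [3,4,9,12,2,15,16,11,13,10,5,8,17]
4=4: mid=2
9>4: swap(2,9), hi=8 ⇒ [3,4,10,12,2,15,16,11,13,9,5,8,17]
10>4: swap(2,8), hi=7 ⇒ [3,4,13,12,2,15,16,11,10,9,5,8,17]
13>4: swap(2,7), hi=6 ⇒ [3,4,11,12,2,15,16,13,10,9,5,8,17]
11>4: swap(2,6), hi=5 ⇒ [3,4,16,12,2,15,11,13,10,9,5,8,17]
16>4: swap(2,5), hi=4 ⇒ [3,4,15,12,2,16,11,13,10,9,5,8,17]
15>4: swap(2,4), hi=3 ⇒ [3,4,2,12,15,16,11,13,10,9,5,8,17]
2<4: swap(1,2), lo=2 mid=3 ⇒ [3,2,4,12,15,16,11,13,10,9,5,8,17]
12>4: swap(3,3), hi=2 ⇒ [3,2,4,12,15,16,11,13,10,9,5,8,17]
done. lo=2 hi=2; A=[3,2,4,12,15,16,11,13,10,9,5,8,17]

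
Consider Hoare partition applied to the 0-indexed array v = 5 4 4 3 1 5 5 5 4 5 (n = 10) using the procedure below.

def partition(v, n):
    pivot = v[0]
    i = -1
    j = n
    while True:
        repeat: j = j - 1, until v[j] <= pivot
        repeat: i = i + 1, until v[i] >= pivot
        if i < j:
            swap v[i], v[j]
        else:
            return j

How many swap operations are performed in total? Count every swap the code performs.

pivot=5
j stops at 9 (5), i stops at 0 (5); swap ⇒ 5 4 4 3 1 5 5 5 4 5
j stops at 8 (4), i stops at 5 (5); swap ⇒ 5 4 4 3 1 4 5 5 5 5
j stops at 7 (5), i stops at 6 (5); swap ⇒ 5 4 4 3 1 4 5 5 5 5
j stops at 6, i stops at 7; i≥j ⇒ return 6. v=5 4 4 3 1 4 5 5 5 5

3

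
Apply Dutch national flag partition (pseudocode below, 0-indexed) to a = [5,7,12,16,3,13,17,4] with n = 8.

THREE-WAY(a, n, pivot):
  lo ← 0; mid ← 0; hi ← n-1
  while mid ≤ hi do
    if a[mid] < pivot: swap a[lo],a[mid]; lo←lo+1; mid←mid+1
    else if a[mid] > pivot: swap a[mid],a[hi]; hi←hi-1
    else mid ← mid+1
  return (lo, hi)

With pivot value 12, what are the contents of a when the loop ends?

[5,7,4,3,12,17,13,16]

lo=0 mid=0 hi=7
5<12: swap(0,0), lo=1 mid=1 ⇒ [5,7,12,16,3,13,17,4]
7<12: swap(1,1), lo=2 mid=2 ⇒ [5,7,12,16,3,13,17,4]
12=12: mid=3
16>12: swap(3,7), hi=6 ⇒ [5,7,12,4,3,13,17,16]
4<12: swap(2,3), lo=3 mid=4 ⇒ [5,7,4,12,3,13,17,16]
3<12: swap(3,4), lo=4 mid=5 ⇒ [5,7,4,3,12,13,17,16]
13>12: swap(5,6), hi=5 ⇒ [5,7,4,3,12,17,13,16]
17>12: swap(5,5), hi=4 ⇒ [5,7,4,3,12,17,13,16]
done. lo=4 hi=4; a=[5,7,4,3,12,17,13,16]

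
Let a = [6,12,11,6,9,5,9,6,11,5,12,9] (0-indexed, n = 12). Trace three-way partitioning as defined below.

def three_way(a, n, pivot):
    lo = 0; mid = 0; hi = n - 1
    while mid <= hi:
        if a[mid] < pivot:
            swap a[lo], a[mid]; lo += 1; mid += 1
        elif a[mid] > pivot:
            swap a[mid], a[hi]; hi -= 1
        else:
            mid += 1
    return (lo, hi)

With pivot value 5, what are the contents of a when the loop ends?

pivot = 5; lo=0, mid=0, hi=11
a[mid]=6>5: swap a[0],a[11]; hi=10 → [9,12,11,6,9,5,9,6,11,5,12,6]
a[mid]=9>5: swap a[0],a[10]; hi=9 → [12,12,11,6,9,5,9,6,11,5,9,6]
a[mid]=12>5: swap a[0],a[9]; hi=8 → [5,12,11,6,9,5,9,6,11,12,9,6]
a[mid]=5=5: mid=1
a[mid]=12>5: swap a[1],a[8]; hi=7 → [5,11,11,6,9,5,9,6,12,12,9,6]
a[mid]=11>5: swap a[1],a[7]; hi=6 → [5,6,11,6,9,5,9,11,12,12,9,6]
a[mid]=6>5: swap a[1],a[6]; hi=5 → [5,9,11,6,9,5,6,11,12,12,9,6]
a[mid]=9>5: swap a[1],a[5]; hi=4 → [5,5,11,6,9,9,6,11,12,12,9,6]
a[mid]=5=5: mid=2
a[mid]=11>5: swap a[2],a[4]; hi=3 → [5,5,9,6,11,9,6,11,12,12,9,6]
a[mid]=9>5: swap a[2],a[3]; hi=2 → [5,5,6,9,11,9,6,11,12,12,9,6]
a[mid]=6>5: swap a[2],a[2]; hi=1 → [5,5,6,9,11,9,6,11,12,12,9,6]
end: lo=0, hi=1; a = [5,5,6,9,11,9,6,11,12,12,9,6]

[5,5,6,9,11,9,6,11,12,12,9,6]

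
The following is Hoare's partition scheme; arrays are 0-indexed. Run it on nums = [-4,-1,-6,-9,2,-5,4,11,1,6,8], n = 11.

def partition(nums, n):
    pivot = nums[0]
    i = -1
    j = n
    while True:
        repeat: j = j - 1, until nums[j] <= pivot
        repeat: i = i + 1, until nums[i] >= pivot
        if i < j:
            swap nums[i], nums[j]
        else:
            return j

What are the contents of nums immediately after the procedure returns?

pivot = nums[0] = -4; i = -1, j = 11
j→5 (nums[5]=-5≤-4), i→0 (nums[0]=-4≥-4); i<j, swap → [-5,-1,-6,-9,2,-4,4,11,1,6,8]
j→3 (nums[3]=-9≤-4), i→1 (nums[1]=-1≥-4); i<j, swap → [-5,-9,-6,-1,2,-4,4,11,1,6,8]
j→2, i→3; i≥j, return j=2. nums = [-5,-9,-6,-1,2,-4,4,11,1,6,8]

[-5,-9,-6,-1,2,-4,4,11,1,6,8]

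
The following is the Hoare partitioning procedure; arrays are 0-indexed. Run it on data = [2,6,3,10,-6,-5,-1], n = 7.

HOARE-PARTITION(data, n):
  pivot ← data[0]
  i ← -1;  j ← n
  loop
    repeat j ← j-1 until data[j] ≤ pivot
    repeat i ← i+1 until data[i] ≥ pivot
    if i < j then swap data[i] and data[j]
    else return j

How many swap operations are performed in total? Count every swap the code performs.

pivot=2
j stops at 6 (-1), i stops at 0 (2); swap ⇒ [-1,6,3,10,-6,-5,2]
j stops at 5 (-5), i stops at 1 (6); swap ⇒ [-1,-5,3,10,-6,6,2]
j stops at 4 (-6), i stops at 2 (3); swap ⇒ [-1,-5,-6,10,3,6,2]
j stops at 2, i stops at 3; i≥j ⇒ return 2. data=[-1,-5,-6,10,3,6,2]

3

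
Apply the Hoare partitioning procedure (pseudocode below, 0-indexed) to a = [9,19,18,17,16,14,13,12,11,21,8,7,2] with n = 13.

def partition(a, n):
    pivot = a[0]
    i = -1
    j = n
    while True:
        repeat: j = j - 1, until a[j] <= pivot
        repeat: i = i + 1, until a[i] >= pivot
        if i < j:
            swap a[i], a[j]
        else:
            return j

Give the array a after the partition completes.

pivot = a[0] = 9; i = -1, j = 13
j→12 (a[12]=2≤9), i→0 (a[0]=9≥9); i<j, swap → [2,19,18,17,16,14,13,12,11,21,8,7,9]
j→11 (a[11]=7≤9), i→1 (a[1]=19≥9); i<j, swap → [2,7,18,17,16,14,13,12,11,21,8,19,9]
j→10 (a[10]=8≤9), i→2 (a[2]=18≥9); i<j, swap → [2,7,8,17,16,14,13,12,11,21,18,19,9]
j→2, i→3; i≥j, return j=2. a = [2,7,8,17,16,14,13,12,11,21,18,19,9]

[2,7,8,17,16,14,13,12,11,21,18,19,9]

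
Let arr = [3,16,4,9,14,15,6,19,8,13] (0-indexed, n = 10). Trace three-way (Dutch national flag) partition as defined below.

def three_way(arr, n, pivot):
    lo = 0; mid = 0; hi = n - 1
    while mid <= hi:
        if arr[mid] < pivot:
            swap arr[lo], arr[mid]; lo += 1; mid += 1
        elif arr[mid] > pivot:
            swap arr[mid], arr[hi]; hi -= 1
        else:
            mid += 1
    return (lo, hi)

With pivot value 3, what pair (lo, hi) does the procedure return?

(0, 0)

lo=0 mid=0 hi=9
3=3: mid=1
16>3: swap(1,9), hi=8 ⇒ [3,13,4,9,14,15,6,19,8,16]
13>3: swap(1,8), hi=7 ⇒ [3,8,4,9,14,15,6,19,13,16]
8>3: swap(1,7), hi=6 ⇒ [3,19,4,9,14,15,6,8,13,16]
19>3: swap(1,6), hi=5 ⇒ [3,6,4,9,14,15,19,8,13,16]
6>3: swap(1,5), hi=4 ⇒ [3,15,4,9,14,6,19,8,13,16]
15>3: swap(1,4), hi=3 ⇒ [3,14,4,9,15,6,19,8,13,16]
14>3: swap(1,3), hi=2 ⇒ [3,9,4,14,15,6,19,8,13,16]
9>3: swap(1,2), hi=1 ⇒ [3,4,9,14,15,6,19,8,13,16]
4>3: swap(1,1), hi=0 ⇒ [3,4,9,14,15,6,19,8,13,16]
done. lo=0 hi=0; arr=[3,4,9,14,15,6,19,8,13,16]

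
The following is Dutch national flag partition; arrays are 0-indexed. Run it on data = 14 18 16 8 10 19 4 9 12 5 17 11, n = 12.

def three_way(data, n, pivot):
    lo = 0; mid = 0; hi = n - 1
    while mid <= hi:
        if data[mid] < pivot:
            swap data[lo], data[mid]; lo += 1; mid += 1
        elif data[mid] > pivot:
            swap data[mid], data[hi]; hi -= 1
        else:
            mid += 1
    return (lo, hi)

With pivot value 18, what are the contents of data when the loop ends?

14 16 8 10 11 4 9 12 5 17 18 19

pivot = 18; lo=0, mid=0, hi=11
data[mid]=14<18: swap data[0],data[0]; lo=1,mid=1 → 14 18 16 8 10 19 4 9 12 5 17 11
data[mid]=18=18: mid=2
data[mid]=16<18: swap data[1],data[2]; lo=2,mid=3 → 14 16 18 8 10 19 4 9 12 5 17 11
data[mid]=8<18: swap data[2],data[3]; lo=3,mid=4 → 14 16 8 18 10 19 4 9 12 5 17 11
data[mid]=10<18: swap data[3],data[4]; lo=4,mid=5 → 14 16 8 10 18 19 4 9 12 5 17 11
data[mid]=19>18: swap data[5],data[11]; hi=10 → 14 16 8 10 18 11 4 9 12 5 17 19
data[mid]=11<18: swap data[4],data[5]; lo=5,mid=6 → 14 16 8 10 11 18 4 9 12 5 17 19
data[mid]=4<18: swap data[5],data[6]; lo=6,mid=7 → 14 16 8 10 11 4 18 9 12 5 17 19
data[mid]=9<18: swap data[6],data[7]; lo=7,mid=8 → 14 16 8 10 11 4 9 18 12 5 17 19
data[mid]=12<18: swap data[7],data[8]; lo=8,mid=9 → 14 16 8 10 11 4 9 12 18 5 17 19
data[mid]=5<18: swap data[8],data[9]; lo=9,mid=10 → 14 16 8 10 11 4 9 12 5 18 17 19
data[mid]=17<18: swap data[9],data[10]; lo=10,mid=11 → 14 16 8 10 11 4 9 12 5 17 18 19
end: lo=10, hi=10; data = 14 16 8 10 11 4 9 12 5 17 18 19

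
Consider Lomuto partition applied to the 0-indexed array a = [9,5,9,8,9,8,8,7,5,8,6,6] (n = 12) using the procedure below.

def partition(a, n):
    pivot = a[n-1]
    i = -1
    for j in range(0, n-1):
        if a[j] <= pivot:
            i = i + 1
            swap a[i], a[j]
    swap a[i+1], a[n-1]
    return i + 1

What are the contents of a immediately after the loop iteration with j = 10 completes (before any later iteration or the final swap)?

[5,5,6,8,9,8,8,7,9,8,9,6]

pivot = a[11] = 6; i = -1
j=0: a[0]=9 > 6 → no swap
j=1: a[1]=5 ≤ 6 → i=0, swap a[0],a[1] → [5,9,9,8,9,8,8,7,5,8,6,6]
j=2: a[2]=9 > 6 → no swap
j=3: a[3]=8 > 6 → no swap
j=4: a[4]=9 > 6 → no swap
j=5: a[5]=8 > 6 → no swap
j=6: a[6]=8 > 6 → no swap
j=7: a[7]=7 > 6 → no swap
j=8: a[8]=5 ≤ 6 → i=1, swap a[1],a[8] → [5,5,9,8,9,8,8,7,9,8,6,6]
j=9: a[9]=8 > 6 → no swap
j=10: a[10]=6 ≤ 6 → i=2, swap a[2],a[10] → [5,5,6,8,9,8,8,7,9,8,9,6]
(after j=10) a = [5,5,6,8,9,8,8,7,9,8,9,6]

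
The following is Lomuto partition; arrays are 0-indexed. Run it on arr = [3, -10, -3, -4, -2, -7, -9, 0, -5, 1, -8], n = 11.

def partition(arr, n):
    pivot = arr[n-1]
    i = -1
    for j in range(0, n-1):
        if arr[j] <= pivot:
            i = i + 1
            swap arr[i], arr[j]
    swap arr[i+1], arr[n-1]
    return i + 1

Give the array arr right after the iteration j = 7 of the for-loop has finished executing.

pivot = arr[10] = -8; i = -1
j=0: arr[0]=3 > -8 → no swap
j=1: arr[1]=-10 ≤ -8 → i=0, swap arr[0],arr[1] → [-10, 3, -3, -4, -2, -7, -9, 0, -5, 1, -8]
j=2: arr[2]=-3 > -8 → no swap
j=3: arr[3]=-4 > -8 → no swap
j=4: arr[4]=-2 > -8 → no swap
j=5: arr[5]=-7 > -8 → no swap
j=6: arr[6]=-9 ≤ -8 → i=1, swap arr[1],arr[6] → [-10, -9, -3, -4, -2, -7, 3, 0, -5, 1, -8]
j=7: arr[7]=0 > -8 → no swap
(after j=7) arr = [-10, -9, -3, -4, -2, -7, 3, 0, -5, 1, -8]

[-10, -9, -3, -4, -2, -7, 3, 0, -5, 1, -8]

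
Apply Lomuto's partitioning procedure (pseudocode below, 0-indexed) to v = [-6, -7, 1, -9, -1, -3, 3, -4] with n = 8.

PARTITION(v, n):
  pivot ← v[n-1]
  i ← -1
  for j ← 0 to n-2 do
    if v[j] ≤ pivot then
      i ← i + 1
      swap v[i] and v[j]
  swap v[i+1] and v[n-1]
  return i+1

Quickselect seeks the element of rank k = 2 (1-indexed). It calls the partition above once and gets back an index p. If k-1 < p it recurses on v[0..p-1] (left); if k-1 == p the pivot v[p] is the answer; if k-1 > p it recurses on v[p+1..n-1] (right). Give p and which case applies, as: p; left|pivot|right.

pivot=-4, i=-1
j=0: -6≤-4, i=0, swap(0,0) ⇒ [-6, -7, 1, -9, -1, -3, 3, -4]
j=1: -7≤-4, i=1, swap(1,1) ⇒ [-6, -7, 1, -9, -1, -3, 3, -4]
j=2: 1>-4, skip
j=3: -9≤-4, i=2, swap(2,3) ⇒ [-6, -7, -9, 1, -1, -3, 3, -4]
j=4: -1>-4, skip
j=5: -3>-4, skip
j=6: 3>-4, skip
swap(3,7) ⇒ [-6, -7, -9, -4, -1, -3, 3, 1]; return 3
p = 3; k-1 = 1 < 3 ⇒ left

3; left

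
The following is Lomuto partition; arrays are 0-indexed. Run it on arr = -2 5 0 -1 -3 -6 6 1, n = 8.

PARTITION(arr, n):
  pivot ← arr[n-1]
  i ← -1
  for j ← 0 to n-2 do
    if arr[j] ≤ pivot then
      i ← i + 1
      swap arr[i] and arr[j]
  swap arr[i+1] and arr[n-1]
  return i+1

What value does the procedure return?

pivot=1, i=-1
j=0: -2≤1, i=0, swap(0,0) ⇒ -2 5 0 -1 -3 -6 6 1
j=1: 5>1, skip
j=2: 0≤1, i=1, swap(1,2) ⇒ -2 0 5 -1 -3 -6 6 1
j=3: -1≤1, i=2, swap(2,3) ⇒ -2 0 -1 5 -3 -6 6 1
j=4: -3≤1, i=3, swap(3,4) ⇒ -2 0 -1 -3 5 -6 6 1
j=5: -6≤1, i=4, swap(4,5) ⇒ -2 0 -1 -3 -6 5 6 1
j=6: 6>1, skip
swap(5,7) ⇒ -2 0 -1 -3 -6 1 6 5; return 5

5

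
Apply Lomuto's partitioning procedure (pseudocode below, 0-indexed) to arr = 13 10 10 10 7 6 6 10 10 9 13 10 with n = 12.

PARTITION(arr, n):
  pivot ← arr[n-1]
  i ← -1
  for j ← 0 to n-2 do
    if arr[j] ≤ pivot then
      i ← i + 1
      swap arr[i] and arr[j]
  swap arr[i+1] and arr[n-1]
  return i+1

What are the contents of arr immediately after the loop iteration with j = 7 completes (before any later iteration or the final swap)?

pivot = arr[11] = 10; i = -1
j=0: arr[0]=13 > 10 → no swap
j=1: arr[1]=10 ≤ 10 → i=0, swap arr[0],arr[1] → 10 13 10 10 7 6 6 10 10 9 13 10
j=2: arr[2]=10 ≤ 10 → i=1, swap arr[1],arr[2] → 10 10 13 10 7 6 6 10 10 9 13 10
j=3: arr[3]=10 ≤ 10 → i=2, swap arr[2],arr[3] → 10 10 10 13 7 6 6 10 10 9 13 10
j=4: arr[4]=7 ≤ 10 → i=3, swap arr[3],arr[4] → 10 10 10 7 13 6 6 10 10 9 13 10
j=5: arr[5]=6 ≤ 10 → i=4, swap arr[4],arr[5] → 10 10 10 7 6 13 6 10 10 9 13 10
j=6: arr[6]=6 ≤ 10 → i=5, swap arr[5],arr[6] → 10 10 10 7 6 6 13 10 10 9 13 10
j=7: arr[7]=10 ≤ 10 → i=6, swap arr[6],arr[7] → 10 10 10 7 6 6 10 13 10 9 13 10
(after j=7) arr = 10 10 10 7 6 6 10 13 10 9 13 10

10 10 10 7 6 6 10 13 10 9 13 10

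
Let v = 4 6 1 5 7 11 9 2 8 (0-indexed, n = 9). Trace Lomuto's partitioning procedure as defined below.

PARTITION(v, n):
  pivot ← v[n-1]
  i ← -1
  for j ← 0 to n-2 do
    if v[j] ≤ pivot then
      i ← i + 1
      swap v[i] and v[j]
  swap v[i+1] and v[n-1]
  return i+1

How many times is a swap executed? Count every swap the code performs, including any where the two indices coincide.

pivot = v[8] = 8; i = -1
j=0: v[0]=4 ≤ 8 → i=0, swap v[0],v[0] (no change) → 4 6 1 5 7 11 9 2 8
j=1: v[1]=6 ≤ 8 → i=1, swap v[1],v[1] (no change) → 4 6 1 5 7 11 9 2 8
j=2: v[2]=1 ≤ 8 → i=2, swap v[2],v[2] (no change) → 4 6 1 5 7 11 9 2 8
j=3: v[3]=5 ≤ 8 → i=3, swap v[3],v[3] (no change) → 4 6 1 5 7 11 9 2 8
j=4: v[4]=7 ≤ 8 → i=4, swap v[4],v[4] (no change) → 4 6 1 5 7 11 9 2 8
j=5: v[5]=11 > 8 → no swap
j=6: v[6]=9 > 8 → no swap
j=7: v[7]=2 ≤ 8 → i=5, swap v[5],v[7] → 4 6 1 5 7 2 9 11 8
final swap v[6],v[8] → 4 6 1 5 7 2 8 11 9; return 6

7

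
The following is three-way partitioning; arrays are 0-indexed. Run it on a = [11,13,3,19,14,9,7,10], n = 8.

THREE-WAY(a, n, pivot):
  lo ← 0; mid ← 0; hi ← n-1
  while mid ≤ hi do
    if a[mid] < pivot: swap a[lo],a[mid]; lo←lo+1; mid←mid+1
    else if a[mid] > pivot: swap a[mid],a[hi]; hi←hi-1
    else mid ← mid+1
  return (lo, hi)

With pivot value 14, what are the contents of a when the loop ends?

[11,13,3,10,9,7,14,19]

lo=0 mid=0 hi=7
11<14: swap(0,0), lo=1 mid=1 ⇒ [11,13,3,19,14,9,7,10]
13<14: swap(1,1), lo=2 mid=2 ⇒ [11,13,3,19,14,9,7,10]
3<14: swap(2,2), lo=3 mid=3 ⇒ [11,13,3,19,14,9,7,10]
19>14: swap(3,7), hi=6 ⇒ [11,13,3,10,14,9,7,19]
10<14: swap(3,3), lo=4 mid=4 ⇒ [11,13,3,10,14,9,7,19]
14=14: mid=5
9<14: swap(4,5), lo=5 mid=6 ⇒ [11,13,3,10,9,14,7,19]
7<14: swap(5,6), lo=6 mid=7 ⇒ [11,13,3,10,9,7,14,19]
done. lo=6 hi=6; a=[11,13,3,10,9,7,14,19]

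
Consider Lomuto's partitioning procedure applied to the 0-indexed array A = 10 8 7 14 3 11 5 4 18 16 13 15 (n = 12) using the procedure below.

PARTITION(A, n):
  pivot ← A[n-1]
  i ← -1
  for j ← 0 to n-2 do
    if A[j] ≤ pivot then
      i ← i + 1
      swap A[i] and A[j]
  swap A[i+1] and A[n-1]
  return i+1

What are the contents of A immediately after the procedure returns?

pivot = A[11] = 15; i = -1
j=0: A[0]=10 ≤ 15 → i=0, swap A[0],A[0] (no change) → 10 8 7 14 3 11 5 4 18 16 13 15
j=1: A[1]=8 ≤ 15 → i=1, swap A[1],A[1] (no change) → 10 8 7 14 3 11 5 4 18 16 13 15
j=2: A[2]=7 ≤ 15 → i=2, swap A[2],A[2] (no change) → 10 8 7 14 3 11 5 4 18 16 13 15
j=3: A[3]=14 ≤ 15 → i=3, swap A[3],A[3] (no change) → 10 8 7 14 3 11 5 4 18 16 13 15
j=4: A[4]=3 ≤ 15 → i=4, swap A[4],A[4] (no change) → 10 8 7 14 3 11 5 4 18 16 13 15
j=5: A[5]=11 ≤ 15 → i=5, swap A[5],A[5] (no change) → 10 8 7 14 3 11 5 4 18 16 13 15
j=6: A[6]=5 ≤ 15 → i=6, swap A[6],A[6] (no change) → 10 8 7 14 3 11 5 4 18 16 13 15
j=7: A[7]=4 ≤ 15 → i=7, swap A[7],A[7] (no change) → 10 8 7 14 3 11 5 4 18 16 13 15
j=8: A[8]=18 > 15 → no swap
j=9: A[9]=16 > 15 → no swap
j=10: A[10]=13 ≤ 15 → i=8, swap A[8],A[10] → 10 8 7 14 3 11 5 4 13 16 18 15
final swap A[9],A[11] → 10 8 7 14 3 11 5 4 13 15 18 16; return 9

10 8 7 14 3 11 5 4 13 15 18 16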